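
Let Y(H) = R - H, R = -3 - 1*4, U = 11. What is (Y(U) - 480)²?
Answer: 248004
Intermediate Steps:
R = -7 (R = -3 - 4 = -7)
Y(H) = -7 - H
(Y(U) - 480)² = ((-7 - 1*11) - 480)² = ((-7 - 11) - 480)² = (-18 - 480)² = (-498)² = 248004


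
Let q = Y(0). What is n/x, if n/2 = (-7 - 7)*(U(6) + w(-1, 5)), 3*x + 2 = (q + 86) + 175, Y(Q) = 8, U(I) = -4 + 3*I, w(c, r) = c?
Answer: -364/89 ≈ -4.0899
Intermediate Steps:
q = 8
x = 89 (x = -⅔ + ((8 + 86) + 175)/3 = -⅔ + (94 + 175)/3 = -⅔ + (⅓)*269 = -⅔ + 269/3 = 89)
n = -364 (n = 2*((-7 - 7)*((-4 + 3*6) - 1)) = 2*(-14*((-4 + 18) - 1)) = 2*(-14*(14 - 1)) = 2*(-14*13) = 2*(-182) = -364)
n/x = -364/89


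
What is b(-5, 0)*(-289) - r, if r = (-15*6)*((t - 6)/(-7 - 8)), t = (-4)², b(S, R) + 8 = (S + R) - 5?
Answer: 5142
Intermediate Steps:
b(S, R) = -13 + R + S (b(S, R) = -8 + ((S + R) - 5) = -8 + ((R + S) - 5) = -8 + (-5 + R + S) = -13 + R + S)
t = 16
r = 60 (r = (-15*6)*((16 - 6)/(-7 - 8)) = -900/(-15) = -900*(-1)/15 = -90*(-⅔) = 60)
b(-5, 0)*(-289) - r = (-13 + 0 - 5)*(-289) - 1*60 = -18*(-289) - 60 = 5202 - 60 = 5142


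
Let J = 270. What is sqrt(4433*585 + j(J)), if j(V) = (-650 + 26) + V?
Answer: sqrt(2592951) ≈ 1610.3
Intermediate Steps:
j(V) = -624 + V
sqrt(4433*585 + j(J)) = sqrt(4433*585 + (-624 + 270)) = sqrt(2593305 - 354) = sqrt(2592951)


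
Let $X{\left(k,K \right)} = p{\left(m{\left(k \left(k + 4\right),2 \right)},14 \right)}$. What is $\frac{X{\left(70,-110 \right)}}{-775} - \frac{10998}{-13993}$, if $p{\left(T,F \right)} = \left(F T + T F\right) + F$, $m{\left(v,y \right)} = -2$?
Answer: $\frac{9111156}{10844575} \approx 0.84016$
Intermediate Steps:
$p{\left(T,F \right)} = F + 2 F T$ ($p{\left(T,F \right)} = \left(F T + F T\right) + F = 2 F T + F = F + 2 F T$)
$X{\left(k,K \right)} = -42$ ($X{\left(k,K \right)} = 14 \left(1 + 2 \left(-2\right)\right) = 14 \left(1 - 4\right) = 14 \left(-3\right) = -42$)
$\frac{X{\left(70,-110 \right)}}{-775} - \frac{10998}{-13993} = - \frac{42}{-775} - \frac{10998}{-13993} = \left(-42\right) \left(- \frac{1}{775}\right) - - \frac{10998}{13993} = \frac{42}{775} + \frac{10998}{13993} = \frac{9111156}{10844575}$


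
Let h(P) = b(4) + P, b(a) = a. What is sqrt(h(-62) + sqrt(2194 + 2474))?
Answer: sqrt(-58 + 2*sqrt(1167)) ≈ 3.2129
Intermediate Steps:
h(P) = 4 + P
sqrt(h(-62) + sqrt(2194 + 2474)) = sqrt((4 - 62) + sqrt(2194 + 2474)) = sqrt(-58 + sqrt(4668)) = sqrt(-58 + 2*sqrt(1167))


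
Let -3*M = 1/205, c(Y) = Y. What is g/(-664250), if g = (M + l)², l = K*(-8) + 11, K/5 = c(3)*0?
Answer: -22875848/125617978125 ≈ -0.00018211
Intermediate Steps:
K = 0 (K = 5*(3*0) = 5*0 = 0)
M = -1/615 (M = -⅓/205 = -⅓*1/205 = -1/615 ≈ -0.0016260)
l = 11 (l = 0*(-8) + 11 = 0 + 11 = 11)
g = 45751696/378225 (g = (-1/615 + 11)² = (6764/615)² = 45751696/378225 ≈ 120.96)
g/(-664250) = (45751696/378225)/(-664250) = (45751696/378225)*(-1/664250) = -22875848/125617978125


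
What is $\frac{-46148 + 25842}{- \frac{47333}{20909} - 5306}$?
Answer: $\frac{424578154}{110990487} \approx 3.8254$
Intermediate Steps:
$\frac{-46148 + 25842}{- \frac{47333}{20909} - 5306} = - \frac{20306}{\left(-47333\right) \frac{1}{20909} - 5306} = - \frac{20306}{- \frac{47333}{20909} - 5306} = - \frac{20306}{- \frac{110990487}{20909}} = \left(-20306\right) \left(- \frac{20909}{110990487}\right) = \frac{424578154}{110990487}$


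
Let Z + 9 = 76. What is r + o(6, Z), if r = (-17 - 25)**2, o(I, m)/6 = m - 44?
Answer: 1902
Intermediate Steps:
Z = 67 (Z = -9 + 76 = 67)
o(I, m) = -264 + 6*m (o(I, m) = 6*(m - 44) = 6*(-44 + m) = -264 + 6*m)
r = 1764 (r = (-42)**2 = 1764)
r + o(6, Z) = 1764 + (-264 + 6*67) = 1764 + (-264 + 402) = 1764 + 138 = 1902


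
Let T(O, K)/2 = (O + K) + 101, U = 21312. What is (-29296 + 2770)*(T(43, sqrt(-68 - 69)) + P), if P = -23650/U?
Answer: -13515452363/1776 - 53052*I*sqrt(137) ≈ -7.6101e+6 - 6.2096e+5*I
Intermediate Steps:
P = -11825/10656 (P = -23650/21312 = -23650*1/21312 = -11825/10656 ≈ -1.1097)
T(O, K) = 202 + 2*K + 2*O (T(O, K) = 2*((O + K) + 101) = 2*((K + O) + 101) = 2*(101 + K + O) = 202 + 2*K + 2*O)
(-29296 + 2770)*(T(43, sqrt(-68 - 69)) + P) = (-29296 + 2770)*((202 + 2*sqrt(-68 - 69) + 2*43) - 11825/10656) = -26526*((202 + 2*sqrt(-137) + 86) - 11825/10656) = -26526*((202 + 2*(I*sqrt(137)) + 86) - 11825/10656) = -26526*((202 + 2*I*sqrt(137) + 86) - 11825/10656) = -26526*((288 + 2*I*sqrt(137)) - 11825/10656) = -26526*(3057103/10656 + 2*I*sqrt(137)) = -13515452363/1776 - 53052*I*sqrt(137)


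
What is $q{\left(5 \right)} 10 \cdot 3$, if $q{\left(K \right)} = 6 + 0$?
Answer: $180$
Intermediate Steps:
$q{\left(K \right)} = 6$
$q{\left(5 \right)} 10 \cdot 3 = 6 \cdot 10 \cdot 3 = 60 \cdot 3 = 180$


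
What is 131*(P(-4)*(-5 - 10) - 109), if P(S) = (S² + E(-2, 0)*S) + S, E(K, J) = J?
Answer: -37859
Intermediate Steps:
P(S) = S + S² (P(S) = (S² + 0*S) + S = (S² + 0) + S = S² + S = S + S²)
131*(P(-4)*(-5 - 10) - 109) = 131*((-4*(1 - 4))*(-5 - 10) - 109) = 131*(-4*(-3)*(-15) - 109) = 131*(12*(-15) - 109) = 131*(-180 - 109) = 131*(-289) = -37859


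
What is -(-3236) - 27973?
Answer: -24737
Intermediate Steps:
-(-3236) - 27973 = -3236*(-1) - 27973 = 3236 - 27973 = -24737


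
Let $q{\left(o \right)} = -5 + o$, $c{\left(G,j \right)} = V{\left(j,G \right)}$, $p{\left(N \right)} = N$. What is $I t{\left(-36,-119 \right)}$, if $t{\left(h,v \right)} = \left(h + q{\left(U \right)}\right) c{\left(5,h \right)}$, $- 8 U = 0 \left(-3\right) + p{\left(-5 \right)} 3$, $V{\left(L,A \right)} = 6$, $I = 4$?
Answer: $-939$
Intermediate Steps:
$c{\left(G,j \right)} = 6$
$U = \frac{15}{8}$ ($U = - \frac{0 \left(-3\right) - 15}{8} = - \frac{0 - 15}{8} = \left(- \frac{1}{8}\right) \left(-15\right) = \frac{15}{8} \approx 1.875$)
$t{\left(h,v \right)} = - \frac{75}{4} + 6 h$ ($t{\left(h,v \right)} = \left(h + \left(-5 + \frac{15}{8}\right)\right) 6 = \left(h - \frac{25}{8}\right) 6 = \left(- \frac{25}{8} + h\right) 6 = - \frac{75}{4} + 6 h$)
$I t{\left(-36,-119 \right)} = 4 \left(- \frac{75}{4} + 6 \left(-36\right)\right) = 4 \left(- \frac{75}{4} - 216\right) = 4 \left(- \frac{939}{4}\right) = -939$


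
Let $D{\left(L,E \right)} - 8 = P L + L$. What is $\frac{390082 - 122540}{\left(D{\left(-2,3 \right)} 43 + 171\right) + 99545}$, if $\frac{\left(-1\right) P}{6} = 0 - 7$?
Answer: $\frac{133771}{48181} \approx 2.7764$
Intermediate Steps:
$P = 42$ ($P = - 6 \left(0 - 7\right) = \left(-6\right) \left(-7\right) = 42$)
$D{\left(L,E \right)} = 8 + 43 L$ ($D{\left(L,E \right)} = 8 + \left(42 L + L\right) = 8 + 43 L$)
$\frac{390082 - 122540}{\left(D{\left(-2,3 \right)} 43 + 171\right) + 99545} = \frac{390082 - 122540}{\left(\left(8 + 43 \left(-2\right)\right) 43 + 171\right) + 99545} = \frac{390082 - 122540}{\left(\left(8 - 86\right) 43 + 171\right) + 99545} = \frac{390082 - 122540}{\left(\left(-78\right) 43 + 171\right) + 99545} = \frac{267542}{\left(-3354 + 171\right) + 99545} = \frac{267542}{-3183 + 99545} = \frac{267542}{96362} = 267542 \cdot \frac{1}{96362} = \frac{133771}{48181}$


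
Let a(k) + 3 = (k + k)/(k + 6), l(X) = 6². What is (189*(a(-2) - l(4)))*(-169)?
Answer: 1277640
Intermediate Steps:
l(X) = 36
a(k) = -3 + 2*k/(6 + k) (a(k) = -3 + (k + k)/(k + 6) = -3 + (2*k)/(6 + k) = -3 + 2*k/(6 + k))
(189*(a(-2) - l(4)))*(-169) = (189*((-18 - 1*(-2))/(6 - 2) - 1*36))*(-169) = (189*((-18 + 2)/4 - 36))*(-169) = (189*((¼)*(-16) - 36))*(-169) = (189*(-4 - 36))*(-169) = (189*(-40))*(-169) = -7560*(-169) = 1277640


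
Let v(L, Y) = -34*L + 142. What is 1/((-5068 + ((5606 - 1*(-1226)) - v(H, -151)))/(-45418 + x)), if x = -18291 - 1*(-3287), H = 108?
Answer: -30211/2647 ≈ -11.413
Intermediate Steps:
x = -15004 (x = -18291 + 3287 = -15004)
v(L, Y) = 142 - 34*L
1/((-5068 + ((5606 - 1*(-1226)) - v(H, -151)))/(-45418 + x)) = 1/((-5068 + ((5606 - 1*(-1226)) - (142 - 34*108)))/(-45418 - 15004)) = 1/((-5068 + ((5606 + 1226) - (142 - 3672)))/(-60422)) = 1/((-5068 + (6832 - 1*(-3530)))*(-1/60422)) = 1/((-5068 + (6832 + 3530))*(-1/60422)) = 1/((-5068 + 10362)*(-1/60422)) = 1/(5294*(-1/60422)) = 1/(-2647/30211) = -30211/2647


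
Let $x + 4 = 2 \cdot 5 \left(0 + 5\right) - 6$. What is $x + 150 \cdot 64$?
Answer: $9640$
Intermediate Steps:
$x = 40$ ($x = -4 - \left(6 - 2 \cdot 5 \left(0 + 5\right)\right) = -4 - \left(6 - 2 \cdot 5 \cdot 5\right) = -4 + \left(2 \cdot 25 - 6\right) = -4 + \left(50 - 6\right) = -4 + 44 = 40$)
$x + 150 \cdot 64 = 40 + 150 \cdot 64 = 40 + 9600 = 9640$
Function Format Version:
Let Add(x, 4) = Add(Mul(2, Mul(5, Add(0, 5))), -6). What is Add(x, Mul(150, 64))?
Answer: 9640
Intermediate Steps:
x = 40 (x = Add(-4, Add(Mul(2, Mul(5, Add(0, 5))), -6)) = Add(-4, Add(Mul(2, Mul(5, 5)), -6)) = Add(-4, Add(Mul(2, 25), -6)) = Add(-4, Add(50, -6)) = Add(-4, 44) = 40)
Add(x, Mul(150, 64)) = Add(40, Mul(150, 64)) = Add(40, 9600) = 9640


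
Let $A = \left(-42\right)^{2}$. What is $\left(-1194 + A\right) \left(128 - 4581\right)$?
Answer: $-2538210$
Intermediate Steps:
$A = 1764$
$\left(-1194 + A\right) \left(128 - 4581\right) = \left(-1194 + 1764\right) \left(128 - 4581\right) = 570 \left(-4453\right) = -2538210$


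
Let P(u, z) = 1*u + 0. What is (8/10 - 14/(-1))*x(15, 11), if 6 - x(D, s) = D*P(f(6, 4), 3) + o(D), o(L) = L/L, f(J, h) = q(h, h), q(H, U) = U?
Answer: -814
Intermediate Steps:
f(J, h) = h
o(L) = 1
P(u, z) = u (P(u, z) = u + 0 = u)
x(D, s) = 5 - 4*D (x(D, s) = 6 - (D*4 + 1) = 6 - (4*D + 1) = 6 - (1 + 4*D) = 6 + (-1 - 4*D) = 5 - 4*D)
(8/10 - 14/(-1))*x(15, 11) = (8/10 - 14/(-1))*(5 - 4*15) = (8*(⅒) - 14*(-1))*(5 - 60) = (⅘ + 14)*(-55) = (74/5)*(-55) = -814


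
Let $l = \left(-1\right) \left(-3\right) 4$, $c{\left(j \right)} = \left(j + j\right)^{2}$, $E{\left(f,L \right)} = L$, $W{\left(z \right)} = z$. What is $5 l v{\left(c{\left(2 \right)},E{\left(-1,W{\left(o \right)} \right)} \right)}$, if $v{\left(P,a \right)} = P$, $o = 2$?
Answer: $960$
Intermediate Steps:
$c{\left(j \right)} = 4 j^{2}$ ($c{\left(j \right)} = \left(2 j\right)^{2} = 4 j^{2}$)
$l = 12$ ($l = 3 \cdot 4 = 12$)
$5 l v{\left(c{\left(2 \right)},E{\left(-1,W{\left(o \right)} \right)} \right)} = 5 \cdot 12 \cdot 4 \cdot 2^{2} = 60 \cdot 4 \cdot 4 = 60 \cdot 16 = 960$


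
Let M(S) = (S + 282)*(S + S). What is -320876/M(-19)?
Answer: 160438/4997 ≈ 32.107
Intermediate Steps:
M(S) = 2*S*(282 + S) (M(S) = (282 + S)*(2*S) = 2*S*(282 + S))
-320876/M(-19) = -320876*(-1/(38*(282 - 19))) = -320876/(2*(-19)*263) = -320876/(-9994) = -320876*(-1/9994) = 160438/4997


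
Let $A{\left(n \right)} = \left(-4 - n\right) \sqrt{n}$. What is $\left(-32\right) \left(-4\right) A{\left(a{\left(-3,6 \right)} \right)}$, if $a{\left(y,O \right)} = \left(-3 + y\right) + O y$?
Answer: $5120 i \sqrt{6} \approx 12541.0 i$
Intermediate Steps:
$a{\left(y,O \right)} = -3 + y + O y$
$A{\left(n \right)} = \sqrt{n} \left(-4 - n\right)$
$\left(-32\right) \left(-4\right) A{\left(a{\left(-3,6 \right)} \right)} = \left(-32\right) \left(-4\right) \sqrt{-3 - 3 + 6 \left(-3\right)} \left(-4 - \left(-3 - 3 + 6 \left(-3\right)\right)\right) = 128 \sqrt{-3 - 3 - 18} \left(-4 - \left(-3 - 3 - 18\right)\right) = 128 \sqrt{-24} \left(-4 - -24\right) = 128 \cdot 2 i \sqrt{6} \left(-4 + 24\right) = 128 \cdot 2 i \sqrt{6} \cdot 20 = 128 \cdot 40 i \sqrt{6} = 5120 i \sqrt{6}$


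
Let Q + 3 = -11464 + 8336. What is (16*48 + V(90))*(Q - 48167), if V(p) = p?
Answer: -44013684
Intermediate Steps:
Q = -3131 (Q = -3 + (-11464 + 8336) = -3 - 3128 = -3131)
(16*48 + V(90))*(Q - 48167) = (16*48 + 90)*(-3131 - 48167) = (768 + 90)*(-51298) = 858*(-51298) = -44013684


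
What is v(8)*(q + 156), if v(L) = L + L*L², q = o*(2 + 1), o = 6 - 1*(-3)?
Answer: 95160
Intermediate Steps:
o = 9 (o = 6 + 3 = 9)
q = 27 (q = 9*(2 + 1) = 9*3 = 27)
v(L) = L + L³
v(8)*(q + 156) = (8 + 8³)*(27 + 156) = (8 + 512)*183 = 520*183 = 95160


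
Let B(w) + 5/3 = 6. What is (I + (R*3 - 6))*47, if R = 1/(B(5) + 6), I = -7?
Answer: -18518/31 ≈ -597.35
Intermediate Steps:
B(w) = 13/3 (B(w) = -5/3 + 6 = 13/3)
R = 3/31 (R = 1/(13/3 + 6) = 1/(31/3) = 3/31 ≈ 0.096774)
(I + (R*3 - 6))*47 = (-7 + ((3/31)*3 - 6))*47 = (-7 + (9/31 - 6))*47 = (-7 - 177/31)*47 = -394/31*47 = -18518/31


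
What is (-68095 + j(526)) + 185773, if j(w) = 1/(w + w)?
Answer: 123797257/1052 ≈ 1.1768e+5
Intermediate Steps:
j(w) = 1/(2*w)
(-68095 + j(526)) + 185773 = (-68095 + (½)/526) + 185773 = (-68095 + (½)*(1/526)) + 185773 = (-68095 + 1/1052) + 185773 = -71635939/1052 + 185773 = 123797257/1052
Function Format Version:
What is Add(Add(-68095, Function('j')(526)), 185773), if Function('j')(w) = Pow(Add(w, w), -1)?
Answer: Rational(123797257, 1052) ≈ 1.1768e+5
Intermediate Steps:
Function('j')(w) = Mul(Rational(1, 2), Pow(w, -1)) (Function('j')(w) = Pow(Mul(2, w), -1) = Mul(Rational(1, 2), Pow(w, -1)))
Add(Add(-68095, Function('j')(526)), 185773) = Add(Add(-68095, Mul(Rational(1, 2), Pow(526, -1))), 185773) = Add(Add(-68095, Mul(Rational(1, 2), Rational(1, 526))), 185773) = Add(Add(-68095, Rational(1, 1052)), 185773) = Add(Rational(-71635939, 1052), 185773) = Rational(123797257, 1052)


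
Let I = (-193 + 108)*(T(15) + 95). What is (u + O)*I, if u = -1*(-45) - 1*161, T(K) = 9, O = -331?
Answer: 3951480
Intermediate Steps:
u = -116 (u = 45 - 161 = -116)
I = -8840 (I = (-193 + 108)*(9 + 95) = -85*104 = -8840)
(u + O)*I = (-116 - 331)*(-8840) = -447*(-8840) = 3951480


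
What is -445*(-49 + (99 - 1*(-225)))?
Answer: -122375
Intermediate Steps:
-445*(-49 + (99 - 1*(-225))) = -445*(-49 + (99 + 225)) = -445*(-49 + 324) = -445*275 = -122375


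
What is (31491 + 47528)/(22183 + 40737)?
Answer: 79019/62920 ≈ 1.2559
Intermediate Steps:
(31491 + 47528)/(22183 + 40737) = 79019/62920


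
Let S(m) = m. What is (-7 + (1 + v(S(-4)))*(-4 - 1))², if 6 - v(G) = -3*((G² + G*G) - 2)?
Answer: 242064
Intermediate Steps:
v(G) = 6*G² (v(G) = 6 - (-3)*((G² + G*G) - 2) = 6 - (-3)*((G² + G²) - 2) = 6 - (-3)*(2*G² - 2) = 6 - (-3)*(-2 + 2*G²) = 6 - (6 - 6*G²) = 6 + (-6 + 6*G²) = 6*G²)
(-7 + (1 + v(S(-4)))*(-4 - 1))² = (-7 + (1 + 6*(-4)²)*(-4 - 1))² = (-7 + (1 + 6*16)*(-5))² = (-7 + (1 + 96)*(-5))² = (-7 + 97*(-5))² = (-7 - 485)² = (-492)² = 242064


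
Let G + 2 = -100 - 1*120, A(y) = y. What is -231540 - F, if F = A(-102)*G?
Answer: -254184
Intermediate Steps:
G = -222 (G = -2 + (-100 - 1*120) = -2 + (-100 - 120) = -2 - 220 = -222)
F = 22644 (F = -102*(-222) = 22644)
-231540 - F = -231540 - 1*22644 = -231540 - 22644 = -254184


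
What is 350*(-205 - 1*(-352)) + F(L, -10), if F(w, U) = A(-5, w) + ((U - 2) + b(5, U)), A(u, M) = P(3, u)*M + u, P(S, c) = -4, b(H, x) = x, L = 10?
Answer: 51383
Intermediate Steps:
A(u, M) = u - 4*M (A(u, M) = -4*M + u = u - 4*M)
F(w, U) = -7 - 4*w + 2*U (F(w, U) = (-5 - 4*w) + ((U - 2) + U) = (-5 - 4*w) + ((-2 + U) + U) = (-5 - 4*w) + (-2 + 2*U) = -7 - 4*w + 2*U)
350*(-205 - 1*(-352)) + F(L, -10) = 350*(-205 - 1*(-352)) + (-7 - 4*10 + 2*(-10)) = 350*(-205 + 352) + (-7 - 40 - 20) = 350*147 - 67 = 51450 - 67 = 51383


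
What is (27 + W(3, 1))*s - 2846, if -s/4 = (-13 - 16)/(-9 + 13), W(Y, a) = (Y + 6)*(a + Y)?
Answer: -1019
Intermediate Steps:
W(Y, a) = (6 + Y)*(Y + a)
s = 29 (s = -4*(-13 - 16)/(-9 + 13) = -(-116)/4 = -4*(-29/4) = 29)
(27 + W(3, 1))*s - 2846 = (27 + (3**2 + 6*3 + 6*1 + 3*1))*29 - 2846 = (27 + (9 + 18 + 6 + 3))*29 - 2846 = (27 + 36)*29 - 2846 = 63*29 - 2846 = 1827 - 2846 = -1019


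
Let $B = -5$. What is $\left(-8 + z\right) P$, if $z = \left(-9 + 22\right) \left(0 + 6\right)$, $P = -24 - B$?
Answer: $-1330$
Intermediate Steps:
$P = -19$ ($P = -24 - -5 = -24 + 5 = -19$)
$z = 78$ ($z = 13 \cdot 6 = 78$)
$\left(-8 + z\right) P = \left(-8 + 78\right) \left(-19\right) = 70 \left(-19\right) = -1330$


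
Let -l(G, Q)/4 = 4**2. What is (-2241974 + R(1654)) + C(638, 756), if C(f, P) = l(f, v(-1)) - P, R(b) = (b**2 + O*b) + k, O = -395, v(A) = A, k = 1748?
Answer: -158660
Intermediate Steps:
l(G, Q) = -64 (l(G, Q) = -4*4**2 = -4*16 = -64)
R(b) = 1748 + b**2 - 395*b (R(b) = (b**2 - 395*b) + 1748 = 1748 + b**2 - 395*b)
C(f, P) = -64 - P
(-2241974 + R(1654)) + C(638, 756) = (-2241974 + (1748 + 1654**2 - 395*1654)) + (-64 - 1*756) = (-2241974 + (1748 + 2735716 - 653330)) + (-64 - 756) = (-2241974 + 2084134) - 820 = -157840 - 820 = -158660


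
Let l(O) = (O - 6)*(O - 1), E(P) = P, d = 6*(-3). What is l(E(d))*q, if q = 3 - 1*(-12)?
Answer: 6840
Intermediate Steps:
d = -18
l(O) = (-1 + O)*(-6 + O) (l(O) = (-6 + O)*(-1 + O) = (-1 + O)*(-6 + O))
q = 15 (q = 3 + 12 = 15)
l(E(d))*q = (6 + (-18)² - 7*(-18))*15 = (6 + 324 + 126)*15 = 456*15 = 6840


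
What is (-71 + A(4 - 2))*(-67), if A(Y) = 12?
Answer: 3953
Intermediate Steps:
(-71 + A(4 - 2))*(-67) = (-71 + 12)*(-67) = -59*(-67) = 3953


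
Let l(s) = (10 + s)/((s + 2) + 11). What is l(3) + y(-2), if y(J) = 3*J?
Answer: -83/16 ≈ -5.1875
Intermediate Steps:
l(s) = (10 + s)/(13 + s) (l(s) = (10 + s)/((2 + s) + 11) = (10 + s)/(13 + s))
l(3) + y(-2) = (10 + 3)/(13 + 3) + 3*(-2) = 13/16 - 6 = -83/16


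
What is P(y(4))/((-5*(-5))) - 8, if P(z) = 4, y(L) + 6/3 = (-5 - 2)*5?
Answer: -196/25 ≈ -7.8400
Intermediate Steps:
y(L) = -37 (y(L) = -2 + (-5 - 2)*5 = -2 - 7*5 = -2 - 35 = -37)
P(y(4))/((-5*(-5))) - 8 = 4/((-5*(-5))) - 8 = 4/25 - 8 = -196/25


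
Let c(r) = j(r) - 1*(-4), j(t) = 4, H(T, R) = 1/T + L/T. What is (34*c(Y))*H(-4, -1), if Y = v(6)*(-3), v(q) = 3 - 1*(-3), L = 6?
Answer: -476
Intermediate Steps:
v(q) = 6 (v(q) = 3 + 3 = 6)
H(T, R) = 7/T (H(T, R) = 1/T + 6/T = 7/T)
Y = -18 (Y = 6*(-3) = -18)
c(r) = 8 (c(r) = 4 - 1*(-4) = 4 + 4 = 8)
(34*c(Y))*H(-4, -1) = (34*8)*(7/(-4)) = 272*(7*(-1/4)) = 272*(-7/4) = -476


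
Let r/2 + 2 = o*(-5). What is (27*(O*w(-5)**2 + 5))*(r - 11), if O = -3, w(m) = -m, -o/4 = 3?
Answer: -198450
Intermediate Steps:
o = -12 (o = -4*3 = -12)
r = 116 (r = -4 + 2*(-12*(-5)) = -4 + 2*60 = -4 + 120 = 116)
(27*(O*w(-5)**2 + 5))*(r - 11) = (27*(-3*(-1*(-5))**2 + 5))*(116 - 11) = (27*(-3*5**2 + 5))*105 = (27*(-3*25 + 5))*105 = (27*(-75 + 5))*105 = (27*(-70))*105 = -1890*105 = -198450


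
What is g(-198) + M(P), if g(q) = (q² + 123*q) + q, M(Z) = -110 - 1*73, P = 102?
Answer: 14469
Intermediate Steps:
M(Z) = -183 (M(Z) = -110 - 73 = -183)
g(q) = q² + 124*q
g(-198) + M(P) = -198*(124 - 198) - 183 = -198*(-74) - 183 = 14652 - 183 = 14469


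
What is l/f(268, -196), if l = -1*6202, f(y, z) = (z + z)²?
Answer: -443/10976 ≈ -0.040361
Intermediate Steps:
f(y, z) = 4*z² (f(y, z) = (2*z)² = 4*z²)
l = -6202
l/f(268, -196) = -6202/(4*(-196)²) = -6202/(4*38416) = -6202/153664 = -6202*1/153664 = -443/10976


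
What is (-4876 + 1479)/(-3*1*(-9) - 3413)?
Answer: 3397/3386 ≈ 1.0032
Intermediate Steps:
(-4876 + 1479)/(-3*1*(-9) - 3413) = -3397/(-3*(-9) - 3413) = -3397/(27 - 3413) = -3397/(-3386) = -3397*(-1/3386) = 3397/3386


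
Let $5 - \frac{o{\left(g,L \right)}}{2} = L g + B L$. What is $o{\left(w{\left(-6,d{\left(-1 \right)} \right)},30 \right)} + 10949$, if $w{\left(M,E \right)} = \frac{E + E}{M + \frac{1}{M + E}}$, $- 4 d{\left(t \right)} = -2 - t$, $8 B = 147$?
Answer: $\frac{1400313}{142} \approx 9861.4$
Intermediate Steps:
$B = \frac{147}{8}$ ($B = \frac{1}{8} \cdot 147 = \frac{147}{8} \approx 18.375$)
$d{\left(t \right)} = \frac{1}{2} + \frac{t}{4}$ ($d{\left(t \right)} = - \frac{-2 - t}{4} = \frac{1}{2} + \frac{t}{4}$)
$w{\left(M,E \right)} = \frac{2 E}{M + \frac{1}{E + M}}$
$o{\left(g,L \right)} = 10 - \frac{147 L}{4} - 2 L g$ ($o{\left(g,L \right)} = 10 - 2 \left(L g + \frac{147 L}{8}\right) = 10 - 2 \left(\frac{147 L}{8} + L g\right) = 10 - \left(\frac{147 L}{4} + 2 L g\right) = 10 - \frac{147 L}{4} - 2 L g$)
$o{\left(w{\left(-6,d{\left(-1 \right)} \right)},30 \right)} + 10949 = \left(10 - \frac{2205}{2} - 60 \frac{2 \left(\frac{1}{2} + \frac{1}{4} \left(-1\right)\right) \left(\left(\frac{1}{2} + \frac{1}{4} \left(-1\right)\right) - 6\right)}{1 + \left(-6\right)^{2} + \left(\frac{1}{2} + \frac{1}{4} \left(-1\right)\right) \left(-6\right)}\right) + 10949 = \left(10 - \frac{2205}{2} - 60 \frac{2 \left(\frac{1}{2} - \frac{1}{4}\right) \left(\left(\frac{1}{2} - \frac{1}{4}\right) - 6\right)}{1 + 36 + \left(\frac{1}{2} - \frac{1}{4}\right) \left(-6\right)}\right) + 10949 = \left(10 - \frac{2205}{2} - 60 \cdot 2 \cdot \frac{1}{4} \frac{1}{1 + 36 + \frac{1}{4} \left(-6\right)} \left(\frac{1}{4} - 6\right)\right) + 10949 = \left(10 - \frac{2205}{2} - 60 \cdot 2 \cdot \frac{1}{4} \frac{1}{1 + 36 - \frac{3}{2}} \left(- \frac{23}{4}\right)\right) + 10949 = \left(10 - \frac{2205}{2} - 60 \cdot 2 \cdot \frac{1}{4} \frac{1}{\frac{71}{2}} \left(- \frac{23}{4}\right)\right) + 10949 = \left(10 - \frac{2205}{2} - 60 \cdot 2 \cdot \frac{1}{4} \cdot \frac{2}{71} \left(- \frac{23}{4}\right)\right) + 10949 = \left(10 - \frac{2205}{2} - 60 \left(- \frac{23}{284}\right)\right) + 10949 = \left(10 - \frac{2205}{2} + \frac{345}{71}\right) + 10949 = - \frac{154445}{142} + 10949 = \frac{1400313}{142}$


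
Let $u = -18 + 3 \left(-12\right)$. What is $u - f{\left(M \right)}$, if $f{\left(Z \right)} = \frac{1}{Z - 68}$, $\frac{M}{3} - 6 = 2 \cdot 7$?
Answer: $- \frac{431}{8} \approx -53.875$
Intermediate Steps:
$M = 60$ ($M = 18 + 3 \cdot 2 \cdot 7 = 18 + 3 \cdot 14 = 18 + 42 = 60$)
$f{\left(Z \right)} = \frac{1}{-68 + Z}$
$u = -54$ ($u = -18 - 36 = -54$)
$u - f{\left(M \right)} = -54 - \frac{1}{-68 + 60} = -54 - \frac{1}{-8} = -54 - - \frac{1}{8} = -54 + \frac{1}{8} = - \frac{431}{8}$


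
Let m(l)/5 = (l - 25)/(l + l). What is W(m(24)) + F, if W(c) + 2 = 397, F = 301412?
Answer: 301807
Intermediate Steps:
m(l) = 5*(-25 + l)/(2*l) (m(l) = 5*((l - 25)/(l + l)) = 5*((-25 + l)/((2*l))) = 5*((-25 + l)*(1/(2*l))) = 5*((-25 + l)/(2*l)) = 5*(-25 + l)/(2*l))
W(c) = 395 (W(c) = -2 + 397 = 395)
W(m(24)) + F = 395 + 301412 = 301807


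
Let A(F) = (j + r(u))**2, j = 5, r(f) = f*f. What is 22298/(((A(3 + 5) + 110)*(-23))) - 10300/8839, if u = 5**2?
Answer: -47124380511/40355470985 ≈ -1.1677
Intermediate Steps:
u = 25
r(f) = f**2
A(F) = 396900 (A(F) = (5 + 25**2)**2 = (5 + 625)**2 = 630**2 = 396900)
22298/(((A(3 + 5) + 110)*(-23))) - 10300/8839 = 22298/(((396900 + 110)*(-23))) - 10300/8839 = 22298/((397010*(-23))) - 10300*1/8839 = 22298/(-9131230) - 10300/8839 = 22298*(-1/9131230) - 10300/8839 = -11149/4565615 - 10300/8839 = -47124380511/40355470985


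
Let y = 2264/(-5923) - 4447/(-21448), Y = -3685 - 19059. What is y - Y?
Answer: 2889296028285/127036504 ≈ 22744.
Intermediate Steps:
Y = -22744
y = -22218691/127036504 (y = 2264*(-1/5923) - 4447*(-1/21448) = -2264/5923 + 4447/21448 = -22218691/127036504 ≈ -0.17490)
y - Y = -22218691/127036504 - 1*(-22744) = -22218691/127036504 + 22744 = 2889296028285/127036504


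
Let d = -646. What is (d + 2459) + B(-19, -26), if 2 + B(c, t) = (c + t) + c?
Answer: 1747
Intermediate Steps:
B(c, t) = -2 + t + 2*c (B(c, t) = -2 + ((c + t) + c) = -2 + (t + 2*c) = -2 + t + 2*c)
(d + 2459) + B(-19, -26) = (-646 + 2459) + (-2 - 26 + 2*(-19)) = 1813 + (-2 - 26 - 38) = 1813 - 66 = 1747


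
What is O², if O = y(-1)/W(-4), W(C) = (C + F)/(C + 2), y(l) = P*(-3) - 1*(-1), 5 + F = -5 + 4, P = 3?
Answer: 64/25 ≈ 2.5600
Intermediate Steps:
F = -6 (F = -5 + (-5 + 4) = -5 - 1 = -6)
y(l) = -8 (y(l) = 3*(-3) - 1*(-1) = -9 + 1 = -8)
W(C) = (-6 + C)/(2 + C) (W(C) = (C - 6)/(C + 2) = (-6 + C)/(2 + C))
O = -8/5 (O = -8*(2 - 4)/(-6 - 4) = -8/(-10/(-2)) = -8/((-½*(-10))) = -8/5 ≈ -1.6000)
O² = (-8/5)² = 64/25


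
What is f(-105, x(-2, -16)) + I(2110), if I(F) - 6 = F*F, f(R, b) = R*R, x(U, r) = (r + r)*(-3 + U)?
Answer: 4463131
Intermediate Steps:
x(U, r) = 2*r*(-3 + U) (x(U, r) = (2*r)*(-3 + U) = 2*r*(-3 + U))
f(R, b) = R**2
I(F) = 6 + F**2 (I(F) = 6 + F*F = 6 + F**2)
f(-105, x(-2, -16)) + I(2110) = (-105)**2 + (6 + 2110**2) = 11025 + (6 + 4452100) = 11025 + 4452106 = 4463131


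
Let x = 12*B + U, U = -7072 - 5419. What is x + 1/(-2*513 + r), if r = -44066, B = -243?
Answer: -694732445/45092 ≈ -15407.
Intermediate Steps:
U = -12491
x = -15407 (x = 12*(-243) - 12491 = -2916 - 12491 = -15407)
x + 1/(-2*513 + r) = -15407 + 1/(-2*513 - 44066) = -15407 + 1/(-1026 - 44066) = -15407 + 1/(-45092) = -15407 - 1/45092 = -694732445/45092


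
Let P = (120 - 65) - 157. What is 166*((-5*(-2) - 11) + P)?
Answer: -17098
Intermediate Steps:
P = -102 (P = 55 - 157 = -102)
166*((-5*(-2) - 11) + P) = 166*((-5*(-2) - 11) - 102) = 166*((10 - 11) - 102) = 166*(-1 - 102) = 166*(-103) = -17098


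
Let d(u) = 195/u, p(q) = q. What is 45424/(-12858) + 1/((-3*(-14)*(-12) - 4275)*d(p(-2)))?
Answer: -7055137834/1997072415 ≈ -3.5327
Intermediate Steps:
45424/(-12858) + 1/((-3*(-14)*(-12) - 4275)*d(p(-2))) = 45424/(-12858) + 1/((-3*(-14)*(-12) - 4275)*((195/(-2)))) = 45424*(-1/12858) + 1/((42*(-12) - 4275)*((195*(-½)))) = -22712/6429 + 1/((-504 - 4275)*(-195/2)) = -22712/6429 - 2/195/(-4779) = -22712/6429 - 1/4779*(-2/195) = -22712/6429 + 2/931905 = -7055137834/1997072415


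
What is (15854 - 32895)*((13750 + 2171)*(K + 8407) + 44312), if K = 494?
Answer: -2415683303453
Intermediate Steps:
(15854 - 32895)*((13750 + 2171)*(K + 8407) + 44312) = (15854 - 32895)*((13750 + 2171)*(494 + 8407) + 44312) = -17041*(15921*8901 + 44312) = -17041*(141712821 + 44312) = -17041*141757133 = -2415683303453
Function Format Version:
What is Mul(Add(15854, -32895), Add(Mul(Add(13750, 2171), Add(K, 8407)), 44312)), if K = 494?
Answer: -2415683303453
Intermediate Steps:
Mul(Add(15854, -32895), Add(Mul(Add(13750, 2171), Add(K, 8407)), 44312)) = Mul(Add(15854, -32895), Add(Mul(Add(13750, 2171), Add(494, 8407)), 44312)) = Mul(-17041, Add(Mul(15921, 8901), 44312)) = Mul(-17041, Add(141712821, 44312)) = Mul(-17041, 141757133) = -2415683303453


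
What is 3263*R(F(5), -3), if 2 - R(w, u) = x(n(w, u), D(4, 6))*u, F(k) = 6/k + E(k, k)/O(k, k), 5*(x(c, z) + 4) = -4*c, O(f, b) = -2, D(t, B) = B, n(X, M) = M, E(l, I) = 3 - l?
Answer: -45682/5 ≈ -9136.4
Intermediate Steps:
x(c, z) = -4 - 4*c/5 (x(c, z) = -4 + (-4*c)/5 = -4 - 4*c/5)
F(k) = -3/2 + k/2 + 6/k (F(k) = 6/k + (3 - k)/(-2) = 6/k + (3 - k)*(-1/2) = 6/k + (-3/2 + k/2) = -3/2 + k/2 + 6/k)
R(w, u) = 2 - u*(-4 - 4*u/5) (R(w, u) = 2 - (-4 - 4*u/5)*u = 2 - u*(-4 - 4*u/5))
3263*R(F(5), -3) = 3263*(2 + (4/5)*(-3)*(5 - 3)) = 3263*(2 + (4/5)*(-3)*2) = 3263*(2 - 24/5) = 3263*(-14/5) = -45682/5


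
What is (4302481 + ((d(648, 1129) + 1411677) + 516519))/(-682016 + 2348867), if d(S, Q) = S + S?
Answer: 6231973/1666851 ≈ 3.7388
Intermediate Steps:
d(S, Q) = 2*S
(4302481 + ((d(648, 1129) + 1411677) + 516519))/(-682016 + 2348867) = (4302481 + ((2*648 + 1411677) + 516519))/(-682016 + 2348867) = (4302481 + ((1296 + 1411677) + 516519))/1666851 = (4302481 + (1412973 + 516519))*(1/1666851) = (4302481 + 1929492)*(1/1666851) = 6231973*(1/1666851) = 6231973/1666851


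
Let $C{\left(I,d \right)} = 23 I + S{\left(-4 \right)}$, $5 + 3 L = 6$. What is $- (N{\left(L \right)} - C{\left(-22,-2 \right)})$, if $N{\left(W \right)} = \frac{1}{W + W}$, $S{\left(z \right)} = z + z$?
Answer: $- \frac{1031}{2} \approx -515.5$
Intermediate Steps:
$L = \frac{1}{3}$ ($L = - \frac{5}{3} + \frac{1}{3} \cdot 6 = - \frac{5}{3} + 2 = \frac{1}{3} \approx 0.33333$)
$S{\left(z \right)} = 2 z$
$C{\left(I,d \right)} = -8 + 23 I$ ($C{\left(I,d \right)} = 23 I + 2 \left(-4\right) = 23 I - 8 = -8 + 23 I$)
$N{\left(W \right)} = \frac{1}{2 W}$
$- (N{\left(L \right)} - C{\left(-22,-2 \right)}) = - (\frac{\frac{1}{\frac{1}{3}}}{2} - \left(-8 + 23 \left(-22\right)\right)) = - (\frac{1}{2} \cdot 3 - \left(-8 - 506\right)) = - (\frac{3}{2} - -514) = - (\frac{3}{2} + 514) = \left(-1\right) \frac{1031}{2} = - \frac{1031}{2}$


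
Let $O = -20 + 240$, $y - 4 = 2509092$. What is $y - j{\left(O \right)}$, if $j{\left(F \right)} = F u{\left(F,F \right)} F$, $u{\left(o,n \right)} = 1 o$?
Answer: $-8138904$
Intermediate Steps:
$y = 2509096$ ($y = 4 + 2509092 = 2509096$)
$u{\left(o,n \right)} = o$
$O = 220$
$j{\left(F \right)} = F^{3}$ ($j{\left(F \right)} = F F F = F^{2} F = F^{3}$)
$y - j{\left(O \right)} = 2509096 - 220^{3} = 2509096 - 10648000 = -8138904$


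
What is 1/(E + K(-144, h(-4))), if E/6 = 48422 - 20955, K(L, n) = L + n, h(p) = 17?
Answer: 1/164675 ≈ 6.0726e-6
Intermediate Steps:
E = 164802 (E = 6*(48422 - 20955) = 6*27467 = 164802)
1/(E + K(-144, h(-4))) = 1/(164802 + (-144 + 17)) = 1/(164802 - 127) = 1/164675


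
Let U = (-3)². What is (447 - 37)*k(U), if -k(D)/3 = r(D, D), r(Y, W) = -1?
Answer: 1230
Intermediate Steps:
U = 9
k(D) = 3 (k(D) = -3*(-1) = 3)
(447 - 37)*k(U) = (447 - 37)*3 = 410*3 = 1230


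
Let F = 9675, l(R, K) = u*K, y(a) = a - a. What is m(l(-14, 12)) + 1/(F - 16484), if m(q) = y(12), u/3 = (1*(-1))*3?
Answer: -1/6809 ≈ -0.00014686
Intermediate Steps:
u = -9 (u = 3*((1*(-1))*3) = 3*(-1*3) = 3*(-3) = -9)
y(a) = 0
l(R, K) = -9*K
m(q) = 0
m(l(-14, 12)) + 1/(F - 16484) = 0 + 1/(9675 - 16484) = 0 + 1/(-6809) = 0 - 1/6809 = -1/6809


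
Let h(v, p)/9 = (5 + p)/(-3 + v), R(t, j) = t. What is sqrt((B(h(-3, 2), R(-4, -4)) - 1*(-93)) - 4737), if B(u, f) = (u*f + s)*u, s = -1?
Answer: I*sqrt(20298)/2 ≈ 71.235*I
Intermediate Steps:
h(v, p) = 9*(5 + p)/(-3 + v) (h(v, p) = 9*((5 + p)/(-3 + v)) = 9*(5 + p)/(-3 + v))
B(u, f) = u*(-1 + f*u) (B(u, f) = (u*f - 1)*u = (f*u - 1)*u = (-1 + f*u)*u = u*(-1 + f*u))
sqrt((B(h(-3, 2), R(-4, -4)) - 1*(-93)) - 4737) = sqrt(((9*(5 + 2)/(-3 - 3))*(-1 - 36*(5 + 2)/(-3 - 3)) - 1*(-93)) - 4737) = sqrt(((9*7/(-6))*(-1 - 36*7/(-6)) + 93) - 4737) = sqrt(((9*(-1/6)*7)*(-1 - 36*(-1)*7/6) + 93) - 4737) = sqrt((-21*(-1 - 4*(-21/2))/2 + 93) - 4737) = sqrt((-21*(-1 + 42)/2 + 93) - 4737) = sqrt((-21/2*41 + 93) - 4737) = sqrt((-861/2 + 93) - 4737) = sqrt(-675/2 - 4737) = sqrt(-10149/2) = I*sqrt(20298)/2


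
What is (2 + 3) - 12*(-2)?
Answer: 29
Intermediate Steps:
(2 + 3) - 12*(-2) = 5 + 24 = 29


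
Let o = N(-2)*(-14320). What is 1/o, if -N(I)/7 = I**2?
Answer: 1/400960 ≈ 2.4940e-6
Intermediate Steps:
N(I) = -7*I**2
o = 400960 (o = -7*(-2)**2*(-14320) = -7*4*(-14320) = -28*(-14320) = 400960)
1/o = 1/400960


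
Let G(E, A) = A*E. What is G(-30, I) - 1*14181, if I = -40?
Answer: -12981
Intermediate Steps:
G(-30, I) - 1*14181 = -40*(-30) - 1*14181 = 1200 - 14181 = -12981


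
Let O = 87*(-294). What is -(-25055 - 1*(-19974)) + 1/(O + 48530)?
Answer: 116619113/22952 ≈ 5081.0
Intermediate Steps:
O = -25578
-(-25055 - 1*(-19974)) + 1/(O + 48530) = -(-25055 - 1*(-19974)) + 1/(-25578 + 48530) = -(-25055 + 19974) + 1/22952 = -1*(-5081) + 1/22952 = 5081 + 1/22952 = 116619113/22952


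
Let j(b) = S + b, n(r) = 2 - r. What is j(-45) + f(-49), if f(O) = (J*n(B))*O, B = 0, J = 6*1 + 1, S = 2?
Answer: -729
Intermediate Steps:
J = 7 (J = 6 + 1 = 7)
f(O) = 14*O (f(O) = (7*(2 - 1*0))*O = (7*(2 + 0))*O = (7*2)*O = 14*O)
j(b) = 2 + b
j(-45) + f(-49) = (2 - 45) + 14*(-49) = -43 - 686 = -729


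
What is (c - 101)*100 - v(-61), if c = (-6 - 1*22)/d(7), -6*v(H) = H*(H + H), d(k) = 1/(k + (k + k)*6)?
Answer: -790979/3 ≈ -2.6366e+5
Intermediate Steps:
d(k) = 1/(13*k) (d(k) = 1/(k + (2*k)*6) = 1/(k + 12*k) = 1/(13*k))
v(H) = -H²/3 (v(H) = -H*(H + H)/6 = -H*2*H/6 = -H²/3)
c = -2548 (c = (-6 - 1*22)/(((1/13)/7)) = (-6 - 22)/(((1/13)*(⅐))) = -28/1/91 = -28*91 = -2548)
(c - 101)*100 - v(-61) = (-2548 - 101)*100 - (-1)*(-61)²/3 = -2649*100 - (-1)*3721/3 = -264900 - 1*(-3721/3) = -264900 + 3721/3 = -790979/3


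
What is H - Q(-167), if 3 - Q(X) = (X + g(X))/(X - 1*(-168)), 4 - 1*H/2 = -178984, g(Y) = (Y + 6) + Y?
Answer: 357478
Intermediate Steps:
g(Y) = 6 + 2*Y (g(Y) = (6 + Y) + Y = 6 + 2*Y)
H = 357976 (H = 8 - 2*(-178984) = 8 + 357968 = 357976)
Q(X) = 3 - (6 + 3*X)/(168 + X) (Q(X) = 3 - (X + (6 + 2*X))/(X - 1*(-168)) = 3 - (6 + 3*X)/(X + 168) = 3 - (6 + 3*X)/(168 + X))
H - Q(-167) = 357976 - 498/(168 - 167) = 357976 - 498/1 = 357976 - 498 = 357478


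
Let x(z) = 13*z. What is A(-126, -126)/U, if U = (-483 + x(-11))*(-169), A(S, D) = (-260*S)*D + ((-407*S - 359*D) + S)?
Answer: -2015685/52897 ≈ -38.106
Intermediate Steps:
A(S, D) = -406*S - 359*D - 260*D*S (A(S, D) = -260*D*S + (-406*S - 359*D) = -406*S - 359*D - 260*D*S)
U = 105794 (U = (-483 + 13*(-11))*(-169) = (-483 - 143)*(-169) = -626*(-169) = 105794)
A(-126, -126)/U = (-406*(-126) - 359*(-126) - 260*(-126)*(-126))/105794 = (51156 + 45234 - 4127760)*(1/105794) = -4031370*1/105794 = -2015685/52897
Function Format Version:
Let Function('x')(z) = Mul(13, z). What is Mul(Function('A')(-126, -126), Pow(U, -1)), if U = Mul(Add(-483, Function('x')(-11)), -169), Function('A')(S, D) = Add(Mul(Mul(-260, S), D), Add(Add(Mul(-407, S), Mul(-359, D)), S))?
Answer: Rational(-2015685, 52897) ≈ -38.106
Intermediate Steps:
Function('A')(S, D) = Add(Mul(-406, S), Mul(-359, D), Mul(-260, D, S)) (Function('A')(S, D) = Add(Mul(-260, D, S), Add(Mul(-406, S), Mul(-359, D))) = Add(Mul(-406, S), Mul(-359, D), Mul(-260, D, S)))
U = 105794 (U = Mul(Add(-483, Mul(13, -11)), -169) = Mul(Add(-483, -143), -169) = Mul(-626, -169) = 105794)
Mul(Function('A')(-126, -126), Pow(U, -1)) = Mul(Add(Mul(-406, -126), Mul(-359, -126), Mul(-260, -126, -126)), Pow(105794, -1)) = Mul(Add(51156, 45234, -4127760), Rational(1, 105794)) = Mul(-4031370, Rational(1, 105794)) = Rational(-2015685, 52897)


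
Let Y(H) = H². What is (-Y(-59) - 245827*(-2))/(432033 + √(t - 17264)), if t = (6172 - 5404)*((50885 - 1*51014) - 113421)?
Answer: 210906845709/186739736753 - 1952692*I*√5451479/186739736753 ≈ 1.1294 - 0.024415*I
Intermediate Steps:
t = -87206400 (t = 768*((50885 - 51014) - 113421) = 768*(-129 - 113421) = 768*(-113550) = -87206400)
(-Y(-59) - 245827*(-2))/(432033 + √(t - 17264)) = (-1*(-59)² - 245827*(-2))/(432033 + √(-87206400 - 17264)) = (-1*3481 + 491654)/(432033 + √(-87223664)) = (-3481 + 491654)/(432033 + 4*I*√5451479) = 488173/(432033 + 4*I*√5451479)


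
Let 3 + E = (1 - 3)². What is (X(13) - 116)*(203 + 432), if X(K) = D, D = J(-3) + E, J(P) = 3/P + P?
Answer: -75565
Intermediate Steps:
E = 1 (E = -3 + (1 - 3)² = -3 + (-2)² = -3 + 4 = 1)
J(P) = P + 3/P (J(P) = 3/P + P = P + 3/P)
D = -3 (D = (-3 + 3/(-3)) + 1 = (-3 + 3*(-⅓)) + 1 = (-3 - 1) + 1 = -4 + 1 = -3)
X(K) = -3
(X(13) - 116)*(203 + 432) = (-3 - 116)*(203 + 432) = -119*635 = -75565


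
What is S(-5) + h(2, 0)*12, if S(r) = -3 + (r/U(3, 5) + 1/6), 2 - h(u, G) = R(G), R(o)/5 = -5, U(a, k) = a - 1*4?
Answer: 1957/6 ≈ 326.17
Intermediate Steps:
U(a, k) = -4 + a (U(a, k) = a - 4 = -4 + a)
R(o) = -25 (R(o) = 5*(-5) = -25)
h(u, G) = 27 (h(u, G) = 2 - 1*(-25) = 2 + 25 = 27)
S(r) = -17/6 - r (S(r) = -3 + (r/(-4 + 3) + 1/6) = -3 + (r/(-1) + 1*(1/6)) = -3 + (r*(-1) + 1/6) = -3 + (-r + 1/6) = -3 + (1/6 - r) = -17/6 - r)
S(-5) + h(2, 0)*12 = (-17/6 - 1*(-5)) + 27*12 = (-17/6 + 5) + 324 = 13/6 + 324 = 1957/6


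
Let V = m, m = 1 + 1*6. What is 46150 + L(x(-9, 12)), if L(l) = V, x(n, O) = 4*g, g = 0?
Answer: 46157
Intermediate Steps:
x(n, O) = 0 (x(n, O) = 4*0 = 0)
m = 7 (m = 1 + 6 = 7)
V = 7
L(l) = 7
46150 + L(x(-9, 12)) = 46150 + 7 = 46157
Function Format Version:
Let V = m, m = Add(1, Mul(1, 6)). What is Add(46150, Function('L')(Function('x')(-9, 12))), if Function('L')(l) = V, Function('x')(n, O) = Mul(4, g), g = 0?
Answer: 46157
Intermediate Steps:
Function('x')(n, O) = 0 (Function('x')(n, O) = Mul(4, 0) = 0)
m = 7 (m = Add(1, 6) = 7)
V = 7
Function('L')(l) = 7
Add(46150, Function('L')(Function('x')(-9, 12))) = Add(46150, 7) = 46157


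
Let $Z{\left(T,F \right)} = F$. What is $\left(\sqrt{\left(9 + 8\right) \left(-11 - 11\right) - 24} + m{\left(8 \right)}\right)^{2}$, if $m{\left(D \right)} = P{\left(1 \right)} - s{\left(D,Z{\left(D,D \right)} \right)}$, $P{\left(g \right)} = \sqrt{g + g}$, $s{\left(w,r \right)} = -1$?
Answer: $\left(1 + \sqrt{2} + i \sqrt{398}\right)^{2} \approx -392.17 + 96.327 i$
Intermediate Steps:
$P{\left(g \right)} = \sqrt{2} \sqrt{g}$ ($P{\left(g \right)} = \sqrt{2 g} = \sqrt{2} \sqrt{g}$)
$m{\left(D \right)} = 1 + \sqrt{2}$ ($m{\left(D \right)} = \sqrt{2} \sqrt{1} - -1 = \sqrt{2} \cdot 1 + 1 = \sqrt{2} + 1 = 1 + \sqrt{2}$)
$\left(\sqrt{\left(9 + 8\right) \left(-11 - 11\right) - 24} + m{\left(8 \right)}\right)^{2} = \left(\sqrt{\left(9 + 8\right) \left(-11 - 11\right) - 24} + \left(1 + \sqrt{2}\right)\right)^{2} = \left(\sqrt{17 \left(-22\right) - 24} + \left(1 + \sqrt{2}\right)\right)^{2} = \left(\sqrt{-374 - 24} + \left(1 + \sqrt{2}\right)\right)^{2} = \left(\sqrt{-398} + \left(1 + \sqrt{2}\right)\right)^{2} = \left(i \sqrt{398} + \left(1 + \sqrt{2}\right)\right)^{2} = \left(1 + \sqrt{2} + i \sqrt{398}\right)^{2}$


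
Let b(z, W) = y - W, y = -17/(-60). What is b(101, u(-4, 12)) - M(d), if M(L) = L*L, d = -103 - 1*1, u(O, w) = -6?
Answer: -648583/60 ≈ -10810.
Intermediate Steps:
y = 17/60 (y = -17*(-1/60) = 17/60 ≈ 0.28333)
b(z, W) = 17/60 - W
d = -104 (d = -103 - 1 = -104)
M(L) = L²
b(101, u(-4, 12)) - M(d) = (17/60 - 1*(-6)) - 1*(-104)² = (17/60 + 6) - 1*10816 = 377/60 - 10816 = -648583/60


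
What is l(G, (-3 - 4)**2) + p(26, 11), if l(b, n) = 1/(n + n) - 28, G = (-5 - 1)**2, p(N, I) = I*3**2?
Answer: 6959/98 ≈ 71.010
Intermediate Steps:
p(N, I) = 9*I (p(N, I) = I*9 = 9*I)
G = 36 (G = (-6)**2 = 36)
l(b, n) = -28 + 1/(2*n) (l(b, n) = 1/(2*n) - 28 = -28 + 1/(2*n))
l(G, (-3 - 4)**2) + p(26, 11) = (-28 + 1/(2*((-3 - 4)**2))) + 9*11 = (-28 + 1/(2*((-7)**2))) + 99 = (-28 + (1/2)/49) + 99 = (-28 + (1/2)*(1/49)) + 99 = (-28 + 1/98) + 99 = -2743/98 + 99 = 6959/98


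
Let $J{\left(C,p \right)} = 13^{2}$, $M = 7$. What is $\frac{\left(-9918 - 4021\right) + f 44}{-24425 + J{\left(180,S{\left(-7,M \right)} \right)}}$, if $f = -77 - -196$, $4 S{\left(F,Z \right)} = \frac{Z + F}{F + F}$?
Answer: $\frac{8703}{24256} \approx 0.3588$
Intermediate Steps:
$S{\left(F,Z \right)} = \frac{F + Z}{8 F}$ ($S{\left(F,Z \right)} = \frac{\left(Z + F\right) \frac{1}{F + F}}{4} = \frac{\left(F + Z\right) \frac{1}{2 F}}{4} = \frac{\frac{1}{2} \frac{1}{F} \left(F + Z\right)}{4} = \frac{F + Z}{8 F}$)
$f = 119$ ($f = -77 + 196 = 119$)
$J{\left(C,p \right)} = 169$
$\frac{\left(-9918 - 4021\right) + f 44}{-24425 + J{\left(180,S{\left(-7,M \right)} \right)}} = \frac{\left(-9918 - 4021\right) + 119 \cdot 44}{-24425 + 169} = \frac{-13939 + 5236}{-24256} = \left(-8703\right) \left(- \frac{1}{24256}\right) = \frac{8703}{24256}$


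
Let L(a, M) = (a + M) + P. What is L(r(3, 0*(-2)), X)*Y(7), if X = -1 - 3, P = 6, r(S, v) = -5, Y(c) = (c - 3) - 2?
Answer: -6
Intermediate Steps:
Y(c) = -5 + c (Y(c) = (-3 + c) - 2 = -5 + c)
X = -4
L(a, M) = 6 + M + a (L(a, M) = (a + M) + 6 = (M + a) + 6 = 6 + M + a)
L(r(3, 0*(-2)), X)*Y(7) = (6 - 4 - 5)*(-5 + 7) = -3*2 = -6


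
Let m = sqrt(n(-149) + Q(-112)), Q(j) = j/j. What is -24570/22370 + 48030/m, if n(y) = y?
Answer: -2457/2237 - 24015*I*sqrt(37)/37 ≈ -1.0983 - 3948.0*I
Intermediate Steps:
Q(j) = 1
m = 2*I*sqrt(37) (m = sqrt(-149 + 1) = sqrt(-148) = 2*I*sqrt(37) ≈ 12.166*I)
-24570/22370 + 48030/m = -24570/22370 + 48030/((2*I*sqrt(37))) = -24570*1/22370 + 48030*(-I*sqrt(37)/74) = -2457/2237 - 24015*I*sqrt(37)/37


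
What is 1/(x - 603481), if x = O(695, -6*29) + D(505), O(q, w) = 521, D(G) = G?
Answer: -1/602455 ≈ -1.6599e-6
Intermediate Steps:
x = 1026 (x = 521 + 505 = 1026)
1/(x - 603481) = 1/(1026 - 603481) = 1/(-602455) = -1/602455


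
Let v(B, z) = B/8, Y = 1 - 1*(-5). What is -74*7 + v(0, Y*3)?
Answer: -518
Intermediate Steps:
Y = 6 (Y = 1 + 5 = 6)
v(B, z) = B/8 (v(B, z) = B*(⅛) = B/8)
-74*7 + v(0, Y*3) = -74*7 + (⅛)*0 = -518 + 0 = -518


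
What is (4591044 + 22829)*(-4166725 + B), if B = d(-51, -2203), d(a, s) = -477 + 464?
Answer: -19224799956274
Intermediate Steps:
d(a, s) = -13
B = -13
(4591044 + 22829)*(-4166725 + B) = (4591044 + 22829)*(-4166725 - 13) = 4613873*(-4166738) = -19224799956274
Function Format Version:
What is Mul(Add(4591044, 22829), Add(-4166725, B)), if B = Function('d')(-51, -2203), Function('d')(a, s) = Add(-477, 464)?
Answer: -19224799956274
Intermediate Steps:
Function('d')(a, s) = -13
B = -13
Mul(Add(4591044, 22829), Add(-4166725, B)) = Mul(Add(4591044, 22829), Add(-4166725, -13)) = Mul(4613873, -4166738) = -19224799956274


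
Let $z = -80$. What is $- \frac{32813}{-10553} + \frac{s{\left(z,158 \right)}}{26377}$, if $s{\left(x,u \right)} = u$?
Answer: $\frac{867175875}{278356481} \approx 3.1153$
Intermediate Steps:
$- \frac{32813}{-10553} + \frac{s{\left(z,158 \right)}}{26377} = - \frac{32813}{-10553} + \frac{158}{26377} = \left(-32813\right) \left(- \frac{1}{10553}\right) + 158 \cdot \frac{1}{26377} = \frac{32813}{10553} + \frac{158}{26377} = \frac{867175875}{278356481}$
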